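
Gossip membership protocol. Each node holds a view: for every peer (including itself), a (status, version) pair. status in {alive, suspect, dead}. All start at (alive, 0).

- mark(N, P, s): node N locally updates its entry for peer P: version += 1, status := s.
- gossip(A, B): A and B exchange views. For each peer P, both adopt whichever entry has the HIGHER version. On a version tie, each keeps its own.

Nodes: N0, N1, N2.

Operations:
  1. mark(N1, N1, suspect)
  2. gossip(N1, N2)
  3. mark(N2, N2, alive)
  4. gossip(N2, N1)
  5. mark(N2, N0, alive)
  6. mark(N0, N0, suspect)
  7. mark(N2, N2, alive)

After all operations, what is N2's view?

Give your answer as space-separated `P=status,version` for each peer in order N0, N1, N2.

Answer: N0=alive,1 N1=suspect,1 N2=alive,2

Derivation:
Op 1: N1 marks N1=suspect -> (suspect,v1)
Op 2: gossip N1<->N2 -> N1.N0=(alive,v0) N1.N1=(suspect,v1) N1.N2=(alive,v0) | N2.N0=(alive,v0) N2.N1=(suspect,v1) N2.N2=(alive,v0)
Op 3: N2 marks N2=alive -> (alive,v1)
Op 4: gossip N2<->N1 -> N2.N0=(alive,v0) N2.N1=(suspect,v1) N2.N2=(alive,v1) | N1.N0=(alive,v0) N1.N1=(suspect,v1) N1.N2=(alive,v1)
Op 5: N2 marks N0=alive -> (alive,v1)
Op 6: N0 marks N0=suspect -> (suspect,v1)
Op 7: N2 marks N2=alive -> (alive,v2)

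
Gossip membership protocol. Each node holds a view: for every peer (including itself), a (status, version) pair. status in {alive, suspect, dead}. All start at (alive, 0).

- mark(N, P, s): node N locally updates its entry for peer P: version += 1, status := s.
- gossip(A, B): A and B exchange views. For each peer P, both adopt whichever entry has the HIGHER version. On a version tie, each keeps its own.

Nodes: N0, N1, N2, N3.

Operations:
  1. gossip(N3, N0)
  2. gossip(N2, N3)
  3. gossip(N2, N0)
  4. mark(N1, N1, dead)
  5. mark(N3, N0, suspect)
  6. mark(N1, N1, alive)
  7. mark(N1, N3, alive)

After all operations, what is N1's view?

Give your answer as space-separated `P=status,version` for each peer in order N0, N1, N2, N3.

Op 1: gossip N3<->N0 -> N3.N0=(alive,v0) N3.N1=(alive,v0) N3.N2=(alive,v0) N3.N3=(alive,v0) | N0.N0=(alive,v0) N0.N1=(alive,v0) N0.N2=(alive,v0) N0.N3=(alive,v0)
Op 2: gossip N2<->N3 -> N2.N0=(alive,v0) N2.N1=(alive,v0) N2.N2=(alive,v0) N2.N3=(alive,v0) | N3.N0=(alive,v0) N3.N1=(alive,v0) N3.N2=(alive,v0) N3.N3=(alive,v0)
Op 3: gossip N2<->N0 -> N2.N0=(alive,v0) N2.N1=(alive,v0) N2.N2=(alive,v0) N2.N3=(alive,v0) | N0.N0=(alive,v0) N0.N1=(alive,v0) N0.N2=(alive,v0) N0.N3=(alive,v0)
Op 4: N1 marks N1=dead -> (dead,v1)
Op 5: N3 marks N0=suspect -> (suspect,v1)
Op 6: N1 marks N1=alive -> (alive,v2)
Op 7: N1 marks N3=alive -> (alive,v1)

Answer: N0=alive,0 N1=alive,2 N2=alive,0 N3=alive,1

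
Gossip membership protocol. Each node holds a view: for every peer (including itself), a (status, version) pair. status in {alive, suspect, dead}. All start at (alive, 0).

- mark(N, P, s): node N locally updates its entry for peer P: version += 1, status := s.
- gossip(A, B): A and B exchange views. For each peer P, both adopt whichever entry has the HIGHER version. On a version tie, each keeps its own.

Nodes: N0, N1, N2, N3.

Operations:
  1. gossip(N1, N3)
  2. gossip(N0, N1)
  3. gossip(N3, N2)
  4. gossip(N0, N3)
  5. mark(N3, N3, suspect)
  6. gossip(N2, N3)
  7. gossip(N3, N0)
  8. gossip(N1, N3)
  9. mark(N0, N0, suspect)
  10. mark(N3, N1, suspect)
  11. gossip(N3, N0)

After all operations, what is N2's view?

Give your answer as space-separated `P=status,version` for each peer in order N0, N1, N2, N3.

Answer: N0=alive,0 N1=alive,0 N2=alive,0 N3=suspect,1

Derivation:
Op 1: gossip N1<->N3 -> N1.N0=(alive,v0) N1.N1=(alive,v0) N1.N2=(alive,v0) N1.N3=(alive,v0) | N3.N0=(alive,v0) N3.N1=(alive,v0) N3.N2=(alive,v0) N3.N3=(alive,v0)
Op 2: gossip N0<->N1 -> N0.N0=(alive,v0) N0.N1=(alive,v0) N0.N2=(alive,v0) N0.N3=(alive,v0) | N1.N0=(alive,v0) N1.N1=(alive,v0) N1.N2=(alive,v0) N1.N3=(alive,v0)
Op 3: gossip N3<->N2 -> N3.N0=(alive,v0) N3.N1=(alive,v0) N3.N2=(alive,v0) N3.N3=(alive,v0) | N2.N0=(alive,v0) N2.N1=(alive,v0) N2.N2=(alive,v0) N2.N3=(alive,v0)
Op 4: gossip N0<->N3 -> N0.N0=(alive,v0) N0.N1=(alive,v0) N0.N2=(alive,v0) N0.N3=(alive,v0) | N3.N0=(alive,v0) N3.N1=(alive,v0) N3.N2=(alive,v0) N3.N3=(alive,v0)
Op 5: N3 marks N3=suspect -> (suspect,v1)
Op 6: gossip N2<->N3 -> N2.N0=(alive,v0) N2.N1=(alive,v0) N2.N2=(alive,v0) N2.N3=(suspect,v1) | N3.N0=(alive,v0) N3.N1=(alive,v0) N3.N2=(alive,v0) N3.N3=(suspect,v1)
Op 7: gossip N3<->N0 -> N3.N0=(alive,v0) N3.N1=(alive,v0) N3.N2=(alive,v0) N3.N3=(suspect,v1) | N0.N0=(alive,v0) N0.N1=(alive,v0) N0.N2=(alive,v0) N0.N3=(suspect,v1)
Op 8: gossip N1<->N3 -> N1.N0=(alive,v0) N1.N1=(alive,v0) N1.N2=(alive,v0) N1.N3=(suspect,v1) | N3.N0=(alive,v0) N3.N1=(alive,v0) N3.N2=(alive,v0) N3.N3=(suspect,v1)
Op 9: N0 marks N0=suspect -> (suspect,v1)
Op 10: N3 marks N1=suspect -> (suspect,v1)
Op 11: gossip N3<->N0 -> N3.N0=(suspect,v1) N3.N1=(suspect,v1) N3.N2=(alive,v0) N3.N3=(suspect,v1) | N0.N0=(suspect,v1) N0.N1=(suspect,v1) N0.N2=(alive,v0) N0.N3=(suspect,v1)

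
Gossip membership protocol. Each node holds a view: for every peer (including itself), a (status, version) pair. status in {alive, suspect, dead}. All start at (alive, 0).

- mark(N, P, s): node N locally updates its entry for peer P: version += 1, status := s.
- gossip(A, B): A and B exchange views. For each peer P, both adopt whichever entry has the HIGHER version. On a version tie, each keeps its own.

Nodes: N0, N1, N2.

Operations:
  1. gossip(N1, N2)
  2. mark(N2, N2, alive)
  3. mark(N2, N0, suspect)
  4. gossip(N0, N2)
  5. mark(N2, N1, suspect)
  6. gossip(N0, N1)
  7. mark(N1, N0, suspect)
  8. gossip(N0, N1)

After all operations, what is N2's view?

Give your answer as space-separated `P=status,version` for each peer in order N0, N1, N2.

Op 1: gossip N1<->N2 -> N1.N0=(alive,v0) N1.N1=(alive,v0) N1.N2=(alive,v0) | N2.N0=(alive,v0) N2.N1=(alive,v0) N2.N2=(alive,v0)
Op 2: N2 marks N2=alive -> (alive,v1)
Op 3: N2 marks N0=suspect -> (suspect,v1)
Op 4: gossip N0<->N2 -> N0.N0=(suspect,v1) N0.N1=(alive,v0) N0.N2=(alive,v1) | N2.N0=(suspect,v1) N2.N1=(alive,v0) N2.N2=(alive,v1)
Op 5: N2 marks N1=suspect -> (suspect,v1)
Op 6: gossip N0<->N1 -> N0.N0=(suspect,v1) N0.N1=(alive,v0) N0.N2=(alive,v1) | N1.N0=(suspect,v1) N1.N1=(alive,v0) N1.N2=(alive,v1)
Op 7: N1 marks N0=suspect -> (suspect,v2)
Op 8: gossip N0<->N1 -> N0.N0=(suspect,v2) N0.N1=(alive,v0) N0.N2=(alive,v1) | N1.N0=(suspect,v2) N1.N1=(alive,v0) N1.N2=(alive,v1)

Answer: N0=suspect,1 N1=suspect,1 N2=alive,1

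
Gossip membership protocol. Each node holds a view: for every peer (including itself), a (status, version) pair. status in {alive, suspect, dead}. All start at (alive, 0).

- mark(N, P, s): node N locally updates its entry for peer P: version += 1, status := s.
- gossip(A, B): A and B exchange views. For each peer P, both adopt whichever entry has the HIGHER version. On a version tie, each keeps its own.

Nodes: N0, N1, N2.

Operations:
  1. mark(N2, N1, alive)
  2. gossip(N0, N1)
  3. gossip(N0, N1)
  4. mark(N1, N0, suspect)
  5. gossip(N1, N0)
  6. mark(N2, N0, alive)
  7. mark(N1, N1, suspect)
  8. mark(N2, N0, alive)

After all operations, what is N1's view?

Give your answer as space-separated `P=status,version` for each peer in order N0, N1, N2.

Answer: N0=suspect,1 N1=suspect,1 N2=alive,0

Derivation:
Op 1: N2 marks N1=alive -> (alive,v1)
Op 2: gossip N0<->N1 -> N0.N0=(alive,v0) N0.N1=(alive,v0) N0.N2=(alive,v0) | N1.N0=(alive,v0) N1.N1=(alive,v0) N1.N2=(alive,v0)
Op 3: gossip N0<->N1 -> N0.N0=(alive,v0) N0.N1=(alive,v0) N0.N2=(alive,v0) | N1.N0=(alive,v0) N1.N1=(alive,v0) N1.N2=(alive,v0)
Op 4: N1 marks N0=suspect -> (suspect,v1)
Op 5: gossip N1<->N0 -> N1.N0=(suspect,v1) N1.N1=(alive,v0) N1.N2=(alive,v0) | N0.N0=(suspect,v1) N0.N1=(alive,v0) N0.N2=(alive,v0)
Op 6: N2 marks N0=alive -> (alive,v1)
Op 7: N1 marks N1=suspect -> (suspect,v1)
Op 8: N2 marks N0=alive -> (alive,v2)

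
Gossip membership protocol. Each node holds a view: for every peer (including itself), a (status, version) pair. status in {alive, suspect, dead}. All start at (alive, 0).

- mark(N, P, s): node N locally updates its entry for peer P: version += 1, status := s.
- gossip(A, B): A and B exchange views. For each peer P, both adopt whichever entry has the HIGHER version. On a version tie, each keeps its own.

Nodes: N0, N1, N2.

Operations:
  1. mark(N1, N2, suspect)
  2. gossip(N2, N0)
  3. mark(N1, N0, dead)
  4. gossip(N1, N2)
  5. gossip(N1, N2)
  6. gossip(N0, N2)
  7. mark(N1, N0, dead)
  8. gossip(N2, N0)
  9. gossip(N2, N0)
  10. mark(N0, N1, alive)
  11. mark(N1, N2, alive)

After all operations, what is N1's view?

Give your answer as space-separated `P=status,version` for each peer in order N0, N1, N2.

Answer: N0=dead,2 N1=alive,0 N2=alive,2

Derivation:
Op 1: N1 marks N2=suspect -> (suspect,v1)
Op 2: gossip N2<->N0 -> N2.N0=(alive,v0) N2.N1=(alive,v0) N2.N2=(alive,v0) | N0.N0=(alive,v0) N0.N1=(alive,v0) N0.N2=(alive,v0)
Op 3: N1 marks N0=dead -> (dead,v1)
Op 4: gossip N1<->N2 -> N1.N0=(dead,v1) N1.N1=(alive,v0) N1.N2=(suspect,v1) | N2.N0=(dead,v1) N2.N1=(alive,v0) N2.N2=(suspect,v1)
Op 5: gossip N1<->N2 -> N1.N0=(dead,v1) N1.N1=(alive,v0) N1.N2=(suspect,v1) | N2.N0=(dead,v1) N2.N1=(alive,v0) N2.N2=(suspect,v1)
Op 6: gossip N0<->N2 -> N0.N0=(dead,v1) N0.N1=(alive,v0) N0.N2=(suspect,v1) | N2.N0=(dead,v1) N2.N1=(alive,v0) N2.N2=(suspect,v1)
Op 7: N1 marks N0=dead -> (dead,v2)
Op 8: gossip N2<->N0 -> N2.N0=(dead,v1) N2.N1=(alive,v0) N2.N2=(suspect,v1) | N0.N0=(dead,v1) N0.N1=(alive,v0) N0.N2=(suspect,v1)
Op 9: gossip N2<->N0 -> N2.N0=(dead,v1) N2.N1=(alive,v0) N2.N2=(suspect,v1) | N0.N0=(dead,v1) N0.N1=(alive,v0) N0.N2=(suspect,v1)
Op 10: N0 marks N1=alive -> (alive,v1)
Op 11: N1 marks N2=alive -> (alive,v2)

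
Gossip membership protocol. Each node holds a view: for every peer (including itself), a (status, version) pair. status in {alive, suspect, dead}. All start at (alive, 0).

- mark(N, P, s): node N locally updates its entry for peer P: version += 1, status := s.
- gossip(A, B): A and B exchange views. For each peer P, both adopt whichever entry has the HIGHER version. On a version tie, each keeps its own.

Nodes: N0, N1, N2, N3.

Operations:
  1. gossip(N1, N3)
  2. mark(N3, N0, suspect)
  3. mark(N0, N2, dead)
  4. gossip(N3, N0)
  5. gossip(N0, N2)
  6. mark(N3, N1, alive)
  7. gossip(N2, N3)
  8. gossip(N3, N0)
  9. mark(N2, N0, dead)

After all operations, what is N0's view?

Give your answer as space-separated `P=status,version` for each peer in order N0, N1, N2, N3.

Op 1: gossip N1<->N3 -> N1.N0=(alive,v0) N1.N1=(alive,v0) N1.N2=(alive,v0) N1.N3=(alive,v0) | N3.N0=(alive,v0) N3.N1=(alive,v0) N3.N2=(alive,v0) N3.N3=(alive,v0)
Op 2: N3 marks N0=suspect -> (suspect,v1)
Op 3: N0 marks N2=dead -> (dead,v1)
Op 4: gossip N3<->N0 -> N3.N0=(suspect,v1) N3.N1=(alive,v0) N3.N2=(dead,v1) N3.N3=(alive,v0) | N0.N0=(suspect,v1) N0.N1=(alive,v0) N0.N2=(dead,v1) N0.N3=(alive,v0)
Op 5: gossip N0<->N2 -> N0.N0=(suspect,v1) N0.N1=(alive,v0) N0.N2=(dead,v1) N0.N3=(alive,v0) | N2.N0=(suspect,v1) N2.N1=(alive,v0) N2.N2=(dead,v1) N2.N3=(alive,v0)
Op 6: N3 marks N1=alive -> (alive,v1)
Op 7: gossip N2<->N3 -> N2.N0=(suspect,v1) N2.N1=(alive,v1) N2.N2=(dead,v1) N2.N3=(alive,v0) | N3.N0=(suspect,v1) N3.N1=(alive,v1) N3.N2=(dead,v1) N3.N3=(alive,v0)
Op 8: gossip N3<->N0 -> N3.N0=(suspect,v1) N3.N1=(alive,v1) N3.N2=(dead,v1) N3.N3=(alive,v0) | N0.N0=(suspect,v1) N0.N1=(alive,v1) N0.N2=(dead,v1) N0.N3=(alive,v0)
Op 9: N2 marks N0=dead -> (dead,v2)

Answer: N0=suspect,1 N1=alive,1 N2=dead,1 N3=alive,0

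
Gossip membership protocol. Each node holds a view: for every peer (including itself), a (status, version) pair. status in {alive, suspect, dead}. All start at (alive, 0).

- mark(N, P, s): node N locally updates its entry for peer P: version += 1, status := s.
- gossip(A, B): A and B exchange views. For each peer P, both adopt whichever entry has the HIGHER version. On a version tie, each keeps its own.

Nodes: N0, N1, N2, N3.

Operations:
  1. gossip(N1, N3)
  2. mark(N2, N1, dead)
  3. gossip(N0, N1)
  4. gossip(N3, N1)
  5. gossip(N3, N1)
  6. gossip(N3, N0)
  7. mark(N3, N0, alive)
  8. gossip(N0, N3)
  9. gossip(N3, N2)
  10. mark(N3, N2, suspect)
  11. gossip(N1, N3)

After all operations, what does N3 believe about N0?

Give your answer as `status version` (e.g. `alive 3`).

Answer: alive 1

Derivation:
Op 1: gossip N1<->N3 -> N1.N0=(alive,v0) N1.N1=(alive,v0) N1.N2=(alive,v0) N1.N3=(alive,v0) | N3.N0=(alive,v0) N3.N1=(alive,v0) N3.N2=(alive,v0) N3.N3=(alive,v0)
Op 2: N2 marks N1=dead -> (dead,v1)
Op 3: gossip N0<->N1 -> N0.N0=(alive,v0) N0.N1=(alive,v0) N0.N2=(alive,v0) N0.N3=(alive,v0) | N1.N0=(alive,v0) N1.N1=(alive,v0) N1.N2=(alive,v0) N1.N3=(alive,v0)
Op 4: gossip N3<->N1 -> N3.N0=(alive,v0) N3.N1=(alive,v0) N3.N2=(alive,v0) N3.N3=(alive,v0) | N1.N0=(alive,v0) N1.N1=(alive,v0) N1.N2=(alive,v0) N1.N3=(alive,v0)
Op 5: gossip N3<->N1 -> N3.N0=(alive,v0) N3.N1=(alive,v0) N3.N2=(alive,v0) N3.N3=(alive,v0) | N1.N0=(alive,v0) N1.N1=(alive,v0) N1.N2=(alive,v0) N1.N3=(alive,v0)
Op 6: gossip N3<->N0 -> N3.N0=(alive,v0) N3.N1=(alive,v0) N3.N2=(alive,v0) N3.N3=(alive,v0) | N0.N0=(alive,v0) N0.N1=(alive,v0) N0.N2=(alive,v0) N0.N3=(alive,v0)
Op 7: N3 marks N0=alive -> (alive,v1)
Op 8: gossip N0<->N3 -> N0.N0=(alive,v1) N0.N1=(alive,v0) N0.N2=(alive,v0) N0.N3=(alive,v0) | N3.N0=(alive,v1) N3.N1=(alive,v0) N3.N2=(alive,v0) N3.N3=(alive,v0)
Op 9: gossip N3<->N2 -> N3.N0=(alive,v1) N3.N1=(dead,v1) N3.N2=(alive,v0) N3.N3=(alive,v0) | N2.N0=(alive,v1) N2.N1=(dead,v1) N2.N2=(alive,v0) N2.N3=(alive,v0)
Op 10: N3 marks N2=suspect -> (suspect,v1)
Op 11: gossip N1<->N3 -> N1.N0=(alive,v1) N1.N1=(dead,v1) N1.N2=(suspect,v1) N1.N3=(alive,v0) | N3.N0=(alive,v1) N3.N1=(dead,v1) N3.N2=(suspect,v1) N3.N3=(alive,v0)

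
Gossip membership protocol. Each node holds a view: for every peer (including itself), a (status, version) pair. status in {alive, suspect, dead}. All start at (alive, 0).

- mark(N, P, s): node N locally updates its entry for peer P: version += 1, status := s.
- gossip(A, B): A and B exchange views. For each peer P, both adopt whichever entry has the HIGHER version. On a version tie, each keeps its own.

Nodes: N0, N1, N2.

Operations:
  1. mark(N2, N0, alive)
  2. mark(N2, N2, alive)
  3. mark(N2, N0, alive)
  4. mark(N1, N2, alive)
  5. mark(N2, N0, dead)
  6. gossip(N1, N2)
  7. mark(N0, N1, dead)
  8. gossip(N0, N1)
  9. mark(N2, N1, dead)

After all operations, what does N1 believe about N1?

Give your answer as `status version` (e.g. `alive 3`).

Answer: dead 1

Derivation:
Op 1: N2 marks N0=alive -> (alive,v1)
Op 2: N2 marks N2=alive -> (alive,v1)
Op 3: N2 marks N0=alive -> (alive,v2)
Op 4: N1 marks N2=alive -> (alive,v1)
Op 5: N2 marks N0=dead -> (dead,v3)
Op 6: gossip N1<->N2 -> N1.N0=(dead,v3) N1.N1=(alive,v0) N1.N2=(alive,v1) | N2.N0=(dead,v3) N2.N1=(alive,v0) N2.N2=(alive,v1)
Op 7: N0 marks N1=dead -> (dead,v1)
Op 8: gossip N0<->N1 -> N0.N0=(dead,v3) N0.N1=(dead,v1) N0.N2=(alive,v1) | N1.N0=(dead,v3) N1.N1=(dead,v1) N1.N2=(alive,v1)
Op 9: N2 marks N1=dead -> (dead,v1)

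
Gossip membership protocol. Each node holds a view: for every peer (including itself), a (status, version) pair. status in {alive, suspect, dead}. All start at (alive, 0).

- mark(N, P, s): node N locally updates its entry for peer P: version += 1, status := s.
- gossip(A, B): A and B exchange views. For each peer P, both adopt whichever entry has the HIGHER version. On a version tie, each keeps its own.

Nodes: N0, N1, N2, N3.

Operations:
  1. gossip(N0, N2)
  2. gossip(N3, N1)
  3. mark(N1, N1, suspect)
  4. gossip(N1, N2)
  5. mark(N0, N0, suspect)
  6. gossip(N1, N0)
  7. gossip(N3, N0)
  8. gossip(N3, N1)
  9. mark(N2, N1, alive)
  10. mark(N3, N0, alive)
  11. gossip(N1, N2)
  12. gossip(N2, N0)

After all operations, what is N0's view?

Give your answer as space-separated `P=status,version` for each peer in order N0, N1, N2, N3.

Op 1: gossip N0<->N2 -> N0.N0=(alive,v0) N0.N1=(alive,v0) N0.N2=(alive,v0) N0.N3=(alive,v0) | N2.N0=(alive,v0) N2.N1=(alive,v0) N2.N2=(alive,v0) N2.N3=(alive,v0)
Op 2: gossip N3<->N1 -> N3.N0=(alive,v0) N3.N1=(alive,v0) N3.N2=(alive,v0) N3.N3=(alive,v0) | N1.N0=(alive,v0) N1.N1=(alive,v0) N1.N2=(alive,v0) N1.N3=(alive,v0)
Op 3: N1 marks N1=suspect -> (suspect,v1)
Op 4: gossip N1<->N2 -> N1.N0=(alive,v0) N1.N1=(suspect,v1) N1.N2=(alive,v0) N1.N3=(alive,v0) | N2.N0=(alive,v0) N2.N1=(suspect,v1) N2.N2=(alive,v0) N2.N3=(alive,v0)
Op 5: N0 marks N0=suspect -> (suspect,v1)
Op 6: gossip N1<->N0 -> N1.N0=(suspect,v1) N1.N1=(suspect,v1) N1.N2=(alive,v0) N1.N3=(alive,v0) | N0.N0=(suspect,v1) N0.N1=(suspect,v1) N0.N2=(alive,v0) N0.N3=(alive,v0)
Op 7: gossip N3<->N0 -> N3.N0=(suspect,v1) N3.N1=(suspect,v1) N3.N2=(alive,v0) N3.N3=(alive,v0) | N0.N0=(suspect,v1) N0.N1=(suspect,v1) N0.N2=(alive,v0) N0.N3=(alive,v0)
Op 8: gossip N3<->N1 -> N3.N0=(suspect,v1) N3.N1=(suspect,v1) N3.N2=(alive,v0) N3.N3=(alive,v0) | N1.N0=(suspect,v1) N1.N1=(suspect,v1) N1.N2=(alive,v0) N1.N3=(alive,v0)
Op 9: N2 marks N1=alive -> (alive,v2)
Op 10: N3 marks N0=alive -> (alive,v2)
Op 11: gossip N1<->N2 -> N1.N0=(suspect,v1) N1.N1=(alive,v2) N1.N2=(alive,v0) N1.N3=(alive,v0) | N2.N0=(suspect,v1) N2.N1=(alive,v2) N2.N2=(alive,v0) N2.N3=(alive,v0)
Op 12: gossip N2<->N0 -> N2.N0=(suspect,v1) N2.N1=(alive,v2) N2.N2=(alive,v0) N2.N3=(alive,v0) | N0.N0=(suspect,v1) N0.N1=(alive,v2) N0.N2=(alive,v0) N0.N3=(alive,v0)

Answer: N0=suspect,1 N1=alive,2 N2=alive,0 N3=alive,0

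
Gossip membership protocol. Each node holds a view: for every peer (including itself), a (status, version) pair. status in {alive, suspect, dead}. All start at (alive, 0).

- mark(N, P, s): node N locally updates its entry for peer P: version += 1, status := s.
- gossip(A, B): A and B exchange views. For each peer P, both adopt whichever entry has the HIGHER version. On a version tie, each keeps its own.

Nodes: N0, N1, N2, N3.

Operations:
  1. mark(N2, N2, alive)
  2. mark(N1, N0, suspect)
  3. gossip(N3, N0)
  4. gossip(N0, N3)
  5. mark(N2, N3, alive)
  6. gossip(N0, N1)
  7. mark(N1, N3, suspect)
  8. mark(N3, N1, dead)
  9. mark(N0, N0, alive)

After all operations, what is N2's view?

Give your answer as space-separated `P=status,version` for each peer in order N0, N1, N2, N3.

Op 1: N2 marks N2=alive -> (alive,v1)
Op 2: N1 marks N0=suspect -> (suspect,v1)
Op 3: gossip N3<->N0 -> N3.N0=(alive,v0) N3.N1=(alive,v0) N3.N2=(alive,v0) N3.N3=(alive,v0) | N0.N0=(alive,v0) N0.N1=(alive,v0) N0.N2=(alive,v0) N0.N3=(alive,v0)
Op 4: gossip N0<->N3 -> N0.N0=(alive,v0) N0.N1=(alive,v0) N0.N2=(alive,v0) N0.N3=(alive,v0) | N3.N0=(alive,v0) N3.N1=(alive,v0) N3.N2=(alive,v0) N3.N3=(alive,v0)
Op 5: N2 marks N3=alive -> (alive,v1)
Op 6: gossip N0<->N1 -> N0.N0=(suspect,v1) N0.N1=(alive,v0) N0.N2=(alive,v0) N0.N3=(alive,v0) | N1.N0=(suspect,v1) N1.N1=(alive,v0) N1.N2=(alive,v0) N1.N3=(alive,v0)
Op 7: N1 marks N3=suspect -> (suspect,v1)
Op 8: N3 marks N1=dead -> (dead,v1)
Op 9: N0 marks N0=alive -> (alive,v2)

Answer: N0=alive,0 N1=alive,0 N2=alive,1 N3=alive,1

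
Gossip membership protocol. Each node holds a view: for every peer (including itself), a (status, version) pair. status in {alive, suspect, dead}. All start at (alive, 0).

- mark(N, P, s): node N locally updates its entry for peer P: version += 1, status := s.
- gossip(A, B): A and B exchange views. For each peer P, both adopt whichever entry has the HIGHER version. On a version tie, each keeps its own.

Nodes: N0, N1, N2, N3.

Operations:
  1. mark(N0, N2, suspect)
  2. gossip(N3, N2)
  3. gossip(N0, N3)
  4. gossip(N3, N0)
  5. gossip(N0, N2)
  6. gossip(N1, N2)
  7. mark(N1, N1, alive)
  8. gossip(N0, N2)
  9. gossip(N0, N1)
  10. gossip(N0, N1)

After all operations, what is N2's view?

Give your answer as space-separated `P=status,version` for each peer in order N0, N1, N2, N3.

Answer: N0=alive,0 N1=alive,0 N2=suspect,1 N3=alive,0

Derivation:
Op 1: N0 marks N2=suspect -> (suspect,v1)
Op 2: gossip N3<->N2 -> N3.N0=(alive,v0) N3.N1=(alive,v0) N3.N2=(alive,v0) N3.N3=(alive,v0) | N2.N0=(alive,v0) N2.N1=(alive,v0) N2.N2=(alive,v0) N2.N3=(alive,v0)
Op 3: gossip N0<->N3 -> N0.N0=(alive,v0) N0.N1=(alive,v0) N0.N2=(suspect,v1) N0.N3=(alive,v0) | N3.N0=(alive,v0) N3.N1=(alive,v0) N3.N2=(suspect,v1) N3.N3=(alive,v0)
Op 4: gossip N3<->N0 -> N3.N0=(alive,v0) N3.N1=(alive,v0) N3.N2=(suspect,v1) N3.N3=(alive,v0) | N0.N0=(alive,v0) N0.N1=(alive,v0) N0.N2=(suspect,v1) N0.N3=(alive,v0)
Op 5: gossip N0<->N2 -> N0.N0=(alive,v0) N0.N1=(alive,v0) N0.N2=(suspect,v1) N0.N3=(alive,v0) | N2.N0=(alive,v0) N2.N1=(alive,v0) N2.N2=(suspect,v1) N2.N3=(alive,v0)
Op 6: gossip N1<->N2 -> N1.N0=(alive,v0) N1.N1=(alive,v0) N1.N2=(suspect,v1) N1.N3=(alive,v0) | N2.N0=(alive,v0) N2.N1=(alive,v0) N2.N2=(suspect,v1) N2.N3=(alive,v0)
Op 7: N1 marks N1=alive -> (alive,v1)
Op 8: gossip N0<->N2 -> N0.N0=(alive,v0) N0.N1=(alive,v0) N0.N2=(suspect,v1) N0.N3=(alive,v0) | N2.N0=(alive,v0) N2.N1=(alive,v0) N2.N2=(suspect,v1) N2.N3=(alive,v0)
Op 9: gossip N0<->N1 -> N0.N0=(alive,v0) N0.N1=(alive,v1) N0.N2=(suspect,v1) N0.N3=(alive,v0) | N1.N0=(alive,v0) N1.N1=(alive,v1) N1.N2=(suspect,v1) N1.N3=(alive,v0)
Op 10: gossip N0<->N1 -> N0.N0=(alive,v0) N0.N1=(alive,v1) N0.N2=(suspect,v1) N0.N3=(alive,v0) | N1.N0=(alive,v0) N1.N1=(alive,v1) N1.N2=(suspect,v1) N1.N3=(alive,v0)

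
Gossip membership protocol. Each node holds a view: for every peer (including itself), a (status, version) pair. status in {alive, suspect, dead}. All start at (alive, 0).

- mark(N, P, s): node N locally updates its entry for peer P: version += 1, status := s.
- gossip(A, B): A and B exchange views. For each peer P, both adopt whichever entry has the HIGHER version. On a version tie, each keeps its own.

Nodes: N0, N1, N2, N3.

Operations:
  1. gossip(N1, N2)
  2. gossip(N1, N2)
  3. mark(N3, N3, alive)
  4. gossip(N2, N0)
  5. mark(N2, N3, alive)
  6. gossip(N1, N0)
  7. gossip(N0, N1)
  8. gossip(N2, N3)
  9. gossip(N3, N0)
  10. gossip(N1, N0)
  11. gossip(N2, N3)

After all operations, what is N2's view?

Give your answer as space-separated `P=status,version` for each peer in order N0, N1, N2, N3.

Answer: N0=alive,0 N1=alive,0 N2=alive,0 N3=alive,1

Derivation:
Op 1: gossip N1<->N2 -> N1.N0=(alive,v0) N1.N1=(alive,v0) N1.N2=(alive,v0) N1.N3=(alive,v0) | N2.N0=(alive,v0) N2.N1=(alive,v0) N2.N2=(alive,v0) N2.N3=(alive,v0)
Op 2: gossip N1<->N2 -> N1.N0=(alive,v0) N1.N1=(alive,v0) N1.N2=(alive,v0) N1.N3=(alive,v0) | N2.N0=(alive,v0) N2.N1=(alive,v0) N2.N2=(alive,v0) N2.N3=(alive,v0)
Op 3: N3 marks N3=alive -> (alive,v1)
Op 4: gossip N2<->N0 -> N2.N0=(alive,v0) N2.N1=(alive,v0) N2.N2=(alive,v0) N2.N3=(alive,v0) | N0.N0=(alive,v0) N0.N1=(alive,v0) N0.N2=(alive,v0) N0.N3=(alive,v0)
Op 5: N2 marks N3=alive -> (alive,v1)
Op 6: gossip N1<->N0 -> N1.N0=(alive,v0) N1.N1=(alive,v0) N1.N2=(alive,v0) N1.N3=(alive,v0) | N0.N0=(alive,v0) N0.N1=(alive,v0) N0.N2=(alive,v0) N0.N3=(alive,v0)
Op 7: gossip N0<->N1 -> N0.N0=(alive,v0) N0.N1=(alive,v0) N0.N2=(alive,v0) N0.N3=(alive,v0) | N1.N0=(alive,v0) N1.N1=(alive,v0) N1.N2=(alive,v0) N1.N3=(alive,v0)
Op 8: gossip N2<->N3 -> N2.N0=(alive,v0) N2.N1=(alive,v0) N2.N2=(alive,v0) N2.N3=(alive,v1) | N3.N0=(alive,v0) N3.N1=(alive,v0) N3.N2=(alive,v0) N3.N3=(alive,v1)
Op 9: gossip N3<->N0 -> N3.N0=(alive,v0) N3.N1=(alive,v0) N3.N2=(alive,v0) N3.N3=(alive,v1) | N0.N0=(alive,v0) N0.N1=(alive,v0) N0.N2=(alive,v0) N0.N3=(alive,v1)
Op 10: gossip N1<->N0 -> N1.N0=(alive,v0) N1.N1=(alive,v0) N1.N2=(alive,v0) N1.N3=(alive,v1) | N0.N0=(alive,v0) N0.N1=(alive,v0) N0.N2=(alive,v0) N0.N3=(alive,v1)
Op 11: gossip N2<->N3 -> N2.N0=(alive,v0) N2.N1=(alive,v0) N2.N2=(alive,v0) N2.N3=(alive,v1) | N3.N0=(alive,v0) N3.N1=(alive,v0) N3.N2=(alive,v0) N3.N3=(alive,v1)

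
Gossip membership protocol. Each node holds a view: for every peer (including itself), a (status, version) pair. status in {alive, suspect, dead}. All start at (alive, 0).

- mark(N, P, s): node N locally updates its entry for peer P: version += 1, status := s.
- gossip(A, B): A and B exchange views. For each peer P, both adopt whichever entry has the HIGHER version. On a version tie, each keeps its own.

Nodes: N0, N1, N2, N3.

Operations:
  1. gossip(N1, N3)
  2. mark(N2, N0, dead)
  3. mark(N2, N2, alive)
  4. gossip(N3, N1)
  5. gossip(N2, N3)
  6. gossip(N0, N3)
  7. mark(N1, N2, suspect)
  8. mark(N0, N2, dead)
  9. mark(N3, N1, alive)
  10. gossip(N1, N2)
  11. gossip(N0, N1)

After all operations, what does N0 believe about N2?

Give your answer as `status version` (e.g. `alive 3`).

Answer: dead 2

Derivation:
Op 1: gossip N1<->N3 -> N1.N0=(alive,v0) N1.N1=(alive,v0) N1.N2=(alive,v0) N1.N3=(alive,v0) | N3.N0=(alive,v0) N3.N1=(alive,v0) N3.N2=(alive,v0) N3.N3=(alive,v0)
Op 2: N2 marks N0=dead -> (dead,v1)
Op 3: N2 marks N2=alive -> (alive,v1)
Op 4: gossip N3<->N1 -> N3.N0=(alive,v0) N3.N1=(alive,v0) N3.N2=(alive,v0) N3.N3=(alive,v0) | N1.N0=(alive,v0) N1.N1=(alive,v0) N1.N2=(alive,v0) N1.N3=(alive,v0)
Op 5: gossip N2<->N3 -> N2.N0=(dead,v1) N2.N1=(alive,v0) N2.N2=(alive,v1) N2.N3=(alive,v0) | N3.N0=(dead,v1) N3.N1=(alive,v0) N3.N2=(alive,v1) N3.N3=(alive,v0)
Op 6: gossip N0<->N3 -> N0.N0=(dead,v1) N0.N1=(alive,v0) N0.N2=(alive,v1) N0.N3=(alive,v0) | N3.N0=(dead,v1) N3.N1=(alive,v0) N3.N2=(alive,v1) N3.N3=(alive,v0)
Op 7: N1 marks N2=suspect -> (suspect,v1)
Op 8: N0 marks N2=dead -> (dead,v2)
Op 9: N3 marks N1=alive -> (alive,v1)
Op 10: gossip N1<->N2 -> N1.N0=(dead,v1) N1.N1=(alive,v0) N1.N2=(suspect,v1) N1.N3=(alive,v0) | N2.N0=(dead,v1) N2.N1=(alive,v0) N2.N2=(alive,v1) N2.N3=(alive,v0)
Op 11: gossip N0<->N1 -> N0.N0=(dead,v1) N0.N1=(alive,v0) N0.N2=(dead,v2) N0.N3=(alive,v0) | N1.N0=(dead,v1) N1.N1=(alive,v0) N1.N2=(dead,v2) N1.N3=(alive,v0)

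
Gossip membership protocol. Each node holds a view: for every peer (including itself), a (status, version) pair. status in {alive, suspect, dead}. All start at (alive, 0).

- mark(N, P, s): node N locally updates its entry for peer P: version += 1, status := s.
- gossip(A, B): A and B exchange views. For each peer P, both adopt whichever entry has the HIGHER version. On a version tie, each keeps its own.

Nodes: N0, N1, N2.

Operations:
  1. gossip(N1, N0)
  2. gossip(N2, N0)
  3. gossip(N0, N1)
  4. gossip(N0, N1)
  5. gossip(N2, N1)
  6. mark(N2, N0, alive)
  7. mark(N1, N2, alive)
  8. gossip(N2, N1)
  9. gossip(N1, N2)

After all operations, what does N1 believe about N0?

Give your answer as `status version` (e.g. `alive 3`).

Answer: alive 1

Derivation:
Op 1: gossip N1<->N0 -> N1.N0=(alive,v0) N1.N1=(alive,v0) N1.N2=(alive,v0) | N0.N0=(alive,v0) N0.N1=(alive,v0) N0.N2=(alive,v0)
Op 2: gossip N2<->N0 -> N2.N0=(alive,v0) N2.N1=(alive,v0) N2.N2=(alive,v0) | N0.N0=(alive,v0) N0.N1=(alive,v0) N0.N2=(alive,v0)
Op 3: gossip N0<->N1 -> N0.N0=(alive,v0) N0.N1=(alive,v0) N0.N2=(alive,v0) | N1.N0=(alive,v0) N1.N1=(alive,v0) N1.N2=(alive,v0)
Op 4: gossip N0<->N1 -> N0.N0=(alive,v0) N0.N1=(alive,v0) N0.N2=(alive,v0) | N1.N0=(alive,v0) N1.N1=(alive,v0) N1.N2=(alive,v0)
Op 5: gossip N2<->N1 -> N2.N0=(alive,v0) N2.N1=(alive,v0) N2.N2=(alive,v0) | N1.N0=(alive,v0) N1.N1=(alive,v0) N1.N2=(alive,v0)
Op 6: N2 marks N0=alive -> (alive,v1)
Op 7: N1 marks N2=alive -> (alive,v1)
Op 8: gossip N2<->N1 -> N2.N0=(alive,v1) N2.N1=(alive,v0) N2.N2=(alive,v1) | N1.N0=(alive,v1) N1.N1=(alive,v0) N1.N2=(alive,v1)
Op 9: gossip N1<->N2 -> N1.N0=(alive,v1) N1.N1=(alive,v0) N1.N2=(alive,v1) | N2.N0=(alive,v1) N2.N1=(alive,v0) N2.N2=(alive,v1)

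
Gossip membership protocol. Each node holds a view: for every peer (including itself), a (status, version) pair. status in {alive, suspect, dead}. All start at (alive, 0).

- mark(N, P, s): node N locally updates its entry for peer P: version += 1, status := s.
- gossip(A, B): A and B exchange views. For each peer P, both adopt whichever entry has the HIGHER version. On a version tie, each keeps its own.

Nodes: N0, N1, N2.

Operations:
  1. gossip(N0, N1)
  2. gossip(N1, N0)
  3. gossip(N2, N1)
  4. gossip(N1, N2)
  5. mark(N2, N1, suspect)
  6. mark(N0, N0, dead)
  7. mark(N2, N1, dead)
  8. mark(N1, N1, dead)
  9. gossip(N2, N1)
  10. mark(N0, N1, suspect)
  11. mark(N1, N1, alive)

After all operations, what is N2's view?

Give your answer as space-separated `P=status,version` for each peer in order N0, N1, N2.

Answer: N0=alive,0 N1=dead,2 N2=alive,0

Derivation:
Op 1: gossip N0<->N1 -> N0.N0=(alive,v0) N0.N1=(alive,v0) N0.N2=(alive,v0) | N1.N0=(alive,v0) N1.N1=(alive,v0) N1.N2=(alive,v0)
Op 2: gossip N1<->N0 -> N1.N0=(alive,v0) N1.N1=(alive,v0) N1.N2=(alive,v0) | N0.N0=(alive,v0) N0.N1=(alive,v0) N0.N2=(alive,v0)
Op 3: gossip N2<->N1 -> N2.N0=(alive,v0) N2.N1=(alive,v0) N2.N2=(alive,v0) | N1.N0=(alive,v0) N1.N1=(alive,v0) N1.N2=(alive,v0)
Op 4: gossip N1<->N2 -> N1.N0=(alive,v0) N1.N1=(alive,v0) N1.N2=(alive,v0) | N2.N0=(alive,v0) N2.N1=(alive,v0) N2.N2=(alive,v0)
Op 5: N2 marks N1=suspect -> (suspect,v1)
Op 6: N0 marks N0=dead -> (dead,v1)
Op 7: N2 marks N1=dead -> (dead,v2)
Op 8: N1 marks N1=dead -> (dead,v1)
Op 9: gossip N2<->N1 -> N2.N0=(alive,v0) N2.N1=(dead,v2) N2.N2=(alive,v0) | N1.N0=(alive,v0) N1.N1=(dead,v2) N1.N2=(alive,v0)
Op 10: N0 marks N1=suspect -> (suspect,v1)
Op 11: N1 marks N1=alive -> (alive,v3)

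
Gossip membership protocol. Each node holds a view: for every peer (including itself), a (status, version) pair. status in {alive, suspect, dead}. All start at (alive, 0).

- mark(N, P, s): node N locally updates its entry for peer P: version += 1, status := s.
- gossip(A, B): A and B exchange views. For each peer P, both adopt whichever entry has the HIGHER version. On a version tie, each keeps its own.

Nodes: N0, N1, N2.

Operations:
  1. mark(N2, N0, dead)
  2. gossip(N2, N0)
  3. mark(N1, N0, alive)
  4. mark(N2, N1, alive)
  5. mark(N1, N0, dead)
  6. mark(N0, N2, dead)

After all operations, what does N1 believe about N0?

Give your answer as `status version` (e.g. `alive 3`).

Answer: dead 2

Derivation:
Op 1: N2 marks N0=dead -> (dead,v1)
Op 2: gossip N2<->N0 -> N2.N0=(dead,v1) N2.N1=(alive,v0) N2.N2=(alive,v0) | N0.N0=(dead,v1) N0.N1=(alive,v0) N0.N2=(alive,v0)
Op 3: N1 marks N0=alive -> (alive,v1)
Op 4: N2 marks N1=alive -> (alive,v1)
Op 5: N1 marks N0=dead -> (dead,v2)
Op 6: N0 marks N2=dead -> (dead,v1)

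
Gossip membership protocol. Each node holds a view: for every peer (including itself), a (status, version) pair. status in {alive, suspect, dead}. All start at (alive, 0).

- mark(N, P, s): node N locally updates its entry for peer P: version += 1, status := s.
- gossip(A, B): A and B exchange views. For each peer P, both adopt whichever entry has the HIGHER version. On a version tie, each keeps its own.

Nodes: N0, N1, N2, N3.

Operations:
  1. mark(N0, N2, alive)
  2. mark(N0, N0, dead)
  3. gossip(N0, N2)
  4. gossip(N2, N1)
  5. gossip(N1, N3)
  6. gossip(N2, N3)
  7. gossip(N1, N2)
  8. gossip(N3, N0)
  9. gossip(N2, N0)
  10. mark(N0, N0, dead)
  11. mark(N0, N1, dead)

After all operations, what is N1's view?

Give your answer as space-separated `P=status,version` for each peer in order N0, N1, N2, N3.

Op 1: N0 marks N2=alive -> (alive,v1)
Op 2: N0 marks N0=dead -> (dead,v1)
Op 3: gossip N0<->N2 -> N0.N0=(dead,v1) N0.N1=(alive,v0) N0.N2=(alive,v1) N0.N3=(alive,v0) | N2.N0=(dead,v1) N2.N1=(alive,v0) N2.N2=(alive,v1) N2.N3=(alive,v0)
Op 4: gossip N2<->N1 -> N2.N0=(dead,v1) N2.N1=(alive,v0) N2.N2=(alive,v1) N2.N3=(alive,v0) | N1.N0=(dead,v1) N1.N1=(alive,v0) N1.N2=(alive,v1) N1.N3=(alive,v0)
Op 5: gossip N1<->N3 -> N1.N0=(dead,v1) N1.N1=(alive,v0) N1.N2=(alive,v1) N1.N3=(alive,v0) | N3.N0=(dead,v1) N3.N1=(alive,v0) N3.N2=(alive,v1) N3.N3=(alive,v0)
Op 6: gossip N2<->N3 -> N2.N0=(dead,v1) N2.N1=(alive,v0) N2.N2=(alive,v1) N2.N3=(alive,v0) | N3.N0=(dead,v1) N3.N1=(alive,v0) N3.N2=(alive,v1) N3.N3=(alive,v0)
Op 7: gossip N1<->N2 -> N1.N0=(dead,v1) N1.N1=(alive,v0) N1.N2=(alive,v1) N1.N3=(alive,v0) | N2.N0=(dead,v1) N2.N1=(alive,v0) N2.N2=(alive,v1) N2.N3=(alive,v0)
Op 8: gossip N3<->N0 -> N3.N0=(dead,v1) N3.N1=(alive,v0) N3.N2=(alive,v1) N3.N3=(alive,v0) | N0.N0=(dead,v1) N0.N1=(alive,v0) N0.N2=(alive,v1) N0.N3=(alive,v0)
Op 9: gossip N2<->N0 -> N2.N0=(dead,v1) N2.N1=(alive,v0) N2.N2=(alive,v1) N2.N3=(alive,v0) | N0.N0=(dead,v1) N0.N1=(alive,v0) N0.N2=(alive,v1) N0.N3=(alive,v0)
Op 10: N0 marks N0=dead -> (dead,v2)
Op 11: N0 marks N1=dead -> (dead,v1)

Answer: N0=dead,1 N1=alive,0 N2=alive,1 N3=alive,0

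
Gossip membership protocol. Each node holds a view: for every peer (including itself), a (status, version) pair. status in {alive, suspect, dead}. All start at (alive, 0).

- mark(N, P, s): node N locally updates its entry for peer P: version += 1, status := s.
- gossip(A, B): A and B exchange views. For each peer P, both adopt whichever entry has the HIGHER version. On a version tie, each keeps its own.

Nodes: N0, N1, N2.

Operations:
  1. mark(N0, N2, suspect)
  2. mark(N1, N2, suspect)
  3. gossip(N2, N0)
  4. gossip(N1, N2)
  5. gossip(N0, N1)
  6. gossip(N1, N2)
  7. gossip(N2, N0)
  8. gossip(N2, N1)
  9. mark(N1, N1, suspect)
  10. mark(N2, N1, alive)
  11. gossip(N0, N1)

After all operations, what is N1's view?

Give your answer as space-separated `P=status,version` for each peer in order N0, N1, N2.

Answer: N0=alive,0 N1=suspect,1 N2=suspect,1

Derivation:
Op 1: N0 marks N2=suspect -> (suspect,v1)
Op 2: N1 marks N2=suspect -> (suspect,v1)
Op 3: gossip N2<->N0 -> N2.N0=(alive,v0) N2.N1=(alive,v0) N2.N2=(suspect,v1) | N0.N0=(alive,v0) N0.N1=(alive,v0) N0.N2=(suspect,v1)
Op 4: gossip N1<->N2 -> N1.N0=(alive,v0) N1.N1=(alive,v0) N1.N2=(suspect,v1) | N2.N0=(alive,v0) N2.N1=(alive,v0) N2.N2=(suspect,v1)
Op 5: gossip N0<->N1 -> N0.N0=(alive,v0) N0.N1=(alive,v0) N0.N2=(suspect,v1) | N1.N0=(alive,v0) N1.N1=(alive,v0) N1.N2=(suspect,v1)
Op 6: gossip N1<->N2 -> N1.N0=(alive,v0) N1.N1=(alive,v0) N1.N2=(suspect,v1) | N2.N0=(alive,v0) N2.N1=(alive,v0) N2.N2=(suspect,v1)
Op 7: gossip N2<->N0 -> N2.N0=(alive,v0) N2.N1=(alive,v0) N2.N2=(suspect,v1) | N0.N0=(alive,v0) N0.N1=(alive,v0) N0.N2=(suspect,v1)
Op 8: gossip N2<->N1 -> N2.N0=(alive,v0) N2.N1=(alive,v0) N2.N2=(suspect,v1) | N1.N0=(alive,v0) N1.N1=(alive,v0) N1.N2=(suspect,v1)
Op 9: N1 marks N1=suspect -> (suspect,v1)
Op 10: N2 marks N1=alive -> (alive,v1)
Op 11: gossip N0<->N1 -> N0.N0=(alive,v0) N0.N1=(suspect,v1) N0.N2=(suspect,v1) | N1.N0=(alive,v0) N1.N1=(suspect,v1) N1.N2=(suspect,v1)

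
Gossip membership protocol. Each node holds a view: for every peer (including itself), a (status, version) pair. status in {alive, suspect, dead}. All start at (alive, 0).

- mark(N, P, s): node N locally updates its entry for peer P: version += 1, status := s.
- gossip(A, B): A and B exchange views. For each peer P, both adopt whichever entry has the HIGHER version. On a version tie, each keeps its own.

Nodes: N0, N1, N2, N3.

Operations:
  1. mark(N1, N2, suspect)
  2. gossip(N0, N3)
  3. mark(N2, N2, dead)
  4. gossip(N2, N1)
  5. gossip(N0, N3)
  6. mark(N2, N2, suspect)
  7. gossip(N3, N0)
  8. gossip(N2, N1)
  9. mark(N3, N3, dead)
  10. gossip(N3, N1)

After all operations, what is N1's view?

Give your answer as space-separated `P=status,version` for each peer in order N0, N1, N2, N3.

Op 1: N1 marks N2=suspect -> (suspect,v1)
Op 2: gossip N0<->N3 -> N0.N0=(alive,v0) N0.N1=(alive,v0) N0.N2=(alive,v0) N0.N3=(alive,v0) | N3.N0=(alive,v0) N3.N1=(alive,v0) N3.N2=(alive,v0) N3.N3=(alive,v0)
Op 3: N2 marks N2=dead -> (dead,v1)
Op 4: gossip N2<->N1 -> N2.N0=(alive,v0) N2.N1=(alive,v0) N2.N2=(dead,v1) N2.N3=(alive,v0) | N1.N0=(alive,v0) N1.N1=(alive,v0) N1.N2=(suspect,v1) N1.N3=(alive,v0)
Op 5: gossip N0<->N3 -> N0.N0=(alive,v0) N0.N1=(alive,v0) N0.N2=(alive,v0) N0.N3=(alive,v0) | N3.N0=(alive,v0) N3.N1=(alive,v0) N3.N2=(alive,v0) N3.N3=(alive,v0)
Op 6: N2 marks N2=suspect -> (suspect,v2)
Op 7: gossip N3<->N0 -> N3.N0=(alive,v0) N3.N1=(alive,v0) N3.N2=(alive,v0) N3.N3=(alive,v0) | N0.N0=(alive,v0) N0.N1=(alive,v0) N0.N2=(alive,v0) N0.N3=(alive,v0)
Op 8: gossip N2<->N1 -> N2.N0=(alive,v0) N2.N1=(alive,v0) N2.N2=(suspect,v2) N2.N3=(alive,v0) | N1.N0=(alive,v0) N1.N1=(alive,v0) N1.N2=(suspect,v2) N1.N3=(alive,v0)
Op 9: N3 marks N3=dead -> (dead,v1)
Op 10: gossip N3<->N1 -> N3.N0=(alive,v0) N3.N1=(alive,v0) N3.N2=(suspect,v2) N3.N3=(dead,v1) | N1.N0=(alive,v0) N1.N1=(alive,v0) N1.N2=(suspect,v2) N1.N3=(dead,v1)

Answer: N0=alive,0 N1=alive,0 N2=suspect,2 N3=dead,1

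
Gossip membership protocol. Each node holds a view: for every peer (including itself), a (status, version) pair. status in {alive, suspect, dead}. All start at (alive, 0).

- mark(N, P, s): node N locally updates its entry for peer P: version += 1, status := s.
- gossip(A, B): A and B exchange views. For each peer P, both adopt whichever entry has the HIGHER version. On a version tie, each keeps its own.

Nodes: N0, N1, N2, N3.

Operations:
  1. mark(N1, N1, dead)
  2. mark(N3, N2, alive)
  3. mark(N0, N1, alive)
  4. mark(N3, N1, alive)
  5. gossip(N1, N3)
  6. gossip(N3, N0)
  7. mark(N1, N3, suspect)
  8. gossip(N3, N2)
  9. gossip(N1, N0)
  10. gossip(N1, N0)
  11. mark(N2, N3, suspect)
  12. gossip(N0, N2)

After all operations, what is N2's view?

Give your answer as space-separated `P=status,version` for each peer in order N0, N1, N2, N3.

Op 1: N1 marks N1=dead -> (dead,v1)
Op 2: N3 marks N2=alive -> (alive,v1)
Op 3: N0 marks N1=alive -> (alive,v1)
Op 4: N3 marks N1=alive -> (alive,v1)
Op 5: gossip N1<->N3 -> N1.N0=(alive,v0) N1.N1=(dead,v1) N1.N2=(alive,v1) N1.N3=(alive,v0) | N3.N0=(alive,v0) N3.N1=(alive,v1) N3.N2=(alive,v1) N3.N3=(alive,v0)
Op 6: gossip N3<->N0 -> N3.N0=(alive,v0) N3.N1=(alive,v1) N3.N2=(alive,v1) N3.N3=(alive,v0) | N0.N0=(alive,v0) N0.N1=(alive,v1) N0.N2=(alive,v1) N0.N3=(alive,v0)
Op 7: N1 marks N3=suspect -> (suspect,v1)
Op 8: gossip N3<->N2 -> N3.N0=(alive,v0) N3.N1=(alive,v1) N3.N2=(alive,v1) N3.N3=(alive,v0) | N2.N0=(alive,v0) N2.N1=(alive,v1) N2.N2=(alive,v1) N2.N3=(alive,v0)
Op 9: gossip N1<->N0 -> N1.N0=(alive,v0) N1.N1=(dead,v1) N1.N2=(alive,v1) N1.N3=(suspect,v1) | N0.N0=(alive,v0) N0.N1=(alive,v1) N0.N2=(alive,v1) N0.N3=(suspect,v1)
Op 10: gossip N1<->N0 -> N1.N0=(alive,v0) N1.N1=(dead,v1) N1.N2=(alive,v1) N1.N3=(suspect,v1) | N0.N0=(alive,v0) N0.N1=(alive,v1) N0.N2=(alive,v1) N0.N3=(suspect,v1)
Op 11: N2 marks N3=suspect -> (suspect,v1)
Op 12: gossip N0<->N2 -> N0.N0=(alive,v0) N0.N1=(alive,v1) N0.N2=(alive,v1) N0.N3=(suspect,v1) | N2.N0=(alive,v0) N2.N1=(alive,v1) N2.N2=(alive,v1) N2.N3=(suspect,v1)

Answer: N0=alive,0 N1=alive,1 N2=alive,1 N3=suspect,1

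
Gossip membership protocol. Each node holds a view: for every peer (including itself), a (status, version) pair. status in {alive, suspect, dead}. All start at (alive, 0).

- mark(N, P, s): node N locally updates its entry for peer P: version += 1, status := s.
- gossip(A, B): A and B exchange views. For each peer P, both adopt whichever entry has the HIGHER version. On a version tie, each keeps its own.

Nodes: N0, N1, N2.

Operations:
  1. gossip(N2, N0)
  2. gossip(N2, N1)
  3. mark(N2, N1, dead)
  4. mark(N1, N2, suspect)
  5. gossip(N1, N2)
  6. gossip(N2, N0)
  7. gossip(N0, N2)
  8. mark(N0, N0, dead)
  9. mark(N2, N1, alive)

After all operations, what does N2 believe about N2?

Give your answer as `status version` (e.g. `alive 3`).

Answer: suspect 1

Derivation:
Op 1: gossip N2<->N0 -> N2.N0=(alive,v0) N2.N1=(alive,v0) N2.N2=(alive,v0) | N0.N0=(alive,v0) N0.N1=(alive,v0) N0.N2=(alive,v0)
Op 2: gossip N2<->N1 -> N2.N0=(alive,v0) N2.N1=(alive,v0) N2.N2=(alive,v0) | N1.N0=(alive,v0) N1.N1=(alive,v0) N1.N2=(alive,v0)
Op 3: N2 marks N1=dead -> (dead,v1)
Op 4: N1 marks N2=suspect -> (suspect,v1)
Op 5: gossip N1<->N2 -> N1.N0=(alive,v0) N1.N1=(dead,v1) N1.N2=(suspect,v1) | N2.N0=(alive,v0) N2.N1=(dead,v1) N2.N2=(suspect,v1)
Op 6: gossip N2<->N0 -> N2.N0=(alive,v0) N2.N1=(dead,v1) N2.N2=(suspect,v1) | N0.N0=(alive,v0) N0.N1=(dead,v1) N0.N2=(suspect,v1)
Op 7: gossip N0<->N2 -> N0.N0=(alive,v0) N0.N1=(dead,v1) N0.N2=(suspect,v1) | N2.N0=(alive,v0) N2.N1=(dead,v1) N2.N2=(suspect,v1)
Op 8: N0 marks N0=dead -> (dead,v1)
Op 9: N2 marks N1=alive -> (alive,v2)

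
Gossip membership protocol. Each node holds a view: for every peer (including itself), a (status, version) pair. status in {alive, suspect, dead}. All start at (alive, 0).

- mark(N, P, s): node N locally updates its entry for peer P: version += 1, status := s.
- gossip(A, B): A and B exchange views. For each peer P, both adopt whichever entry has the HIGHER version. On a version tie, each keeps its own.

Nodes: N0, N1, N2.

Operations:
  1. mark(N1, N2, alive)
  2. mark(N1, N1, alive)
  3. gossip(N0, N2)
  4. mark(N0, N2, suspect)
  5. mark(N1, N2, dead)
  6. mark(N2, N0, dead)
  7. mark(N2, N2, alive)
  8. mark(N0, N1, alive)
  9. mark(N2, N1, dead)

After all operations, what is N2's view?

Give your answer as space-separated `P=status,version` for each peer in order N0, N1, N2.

Op 1: N1 marks N2=alive -> (alive,v1)
Op 2: N1 marks N1=alive -> (alive,v1)
Op 3: gossip N0<->N2 -> N0.N0=(alive,v0) N0.N1=(alive,v0) N0.N2=(alive,v0) | N2.N0=(alive,v0) N2.N1=(alive,v0) N2.N2=(alive,v0)
Op 4: N0 marks N2=suspect -> (suspect,v1)
Op 5: N1 marks N2=dead -> (dead,v2)
Op 6: N2 marks N0=dead -> (dead,v1)
Op 7: N2 marks N2=alive -> (alive,v1)
Op 8: N0 marks N1=alive -> (alive,v1)
Op 9: N2 marks N1=dead -> (dead,v1)

Answer: N0=dead,1 N1=dead,1 N2=alive,1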